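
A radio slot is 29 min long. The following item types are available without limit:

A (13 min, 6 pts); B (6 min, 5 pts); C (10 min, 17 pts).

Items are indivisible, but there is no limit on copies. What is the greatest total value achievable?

Best value-per-unit is C at 17/10; filling with it alone gives 2×17 = 34.
Optimal mix: 1×B + 2×C → duration 26, value 39.

39 pts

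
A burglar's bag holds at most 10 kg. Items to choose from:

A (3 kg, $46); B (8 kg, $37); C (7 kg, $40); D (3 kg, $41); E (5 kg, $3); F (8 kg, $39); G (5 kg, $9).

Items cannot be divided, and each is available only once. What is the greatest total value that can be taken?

Check high-value combinations within 10 kg:
- A+D: weight 3+3=6, value 46+41=87
- A+C: weight 3+7=10, value 46+40=86
- C+D: weight 7+3=10, value 40+41=81
- A+G: weight 3+5=8, value 46+9=55
Best: $87.

$87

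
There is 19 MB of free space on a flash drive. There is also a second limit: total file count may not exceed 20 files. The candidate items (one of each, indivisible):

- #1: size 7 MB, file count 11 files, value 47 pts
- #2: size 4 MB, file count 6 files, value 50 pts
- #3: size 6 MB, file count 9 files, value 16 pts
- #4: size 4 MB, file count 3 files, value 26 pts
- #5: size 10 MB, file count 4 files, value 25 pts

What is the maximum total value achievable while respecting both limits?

Feasible sets respecting both limits:
- #1+#2+#4: size 15, file count 20, value 123
- #2+#4+#5: size 18, file count 13, value 101
- #1+#2: size 11, file count 17, value 97
Best: 123 pts.

123 pts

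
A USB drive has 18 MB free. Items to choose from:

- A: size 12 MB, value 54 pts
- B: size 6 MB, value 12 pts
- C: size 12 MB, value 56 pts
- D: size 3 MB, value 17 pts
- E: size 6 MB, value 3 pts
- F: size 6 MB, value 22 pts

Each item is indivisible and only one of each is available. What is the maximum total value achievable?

Check high-value combinations within 18 MB:
- C+F: size 12+6=18, value 56+22=78
- A+F: size 12+6=18, value 54+22=76
- C+D: size 12+3=15, value 56+17=73
- A+D: size 12+3=15, value 54+17=71
Best: 78 pts.

78 pts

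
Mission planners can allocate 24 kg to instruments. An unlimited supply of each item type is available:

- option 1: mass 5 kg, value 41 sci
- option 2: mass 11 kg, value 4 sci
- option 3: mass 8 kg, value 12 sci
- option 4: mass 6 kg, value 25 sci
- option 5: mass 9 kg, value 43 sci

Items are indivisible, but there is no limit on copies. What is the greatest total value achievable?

166 sci

Best value-per-unit is option 1 at 41/5; filling with it alone gives 4×41 = 164.
Optimal mix: 3×option 1 + 1×option 5 → mass 24, value 166.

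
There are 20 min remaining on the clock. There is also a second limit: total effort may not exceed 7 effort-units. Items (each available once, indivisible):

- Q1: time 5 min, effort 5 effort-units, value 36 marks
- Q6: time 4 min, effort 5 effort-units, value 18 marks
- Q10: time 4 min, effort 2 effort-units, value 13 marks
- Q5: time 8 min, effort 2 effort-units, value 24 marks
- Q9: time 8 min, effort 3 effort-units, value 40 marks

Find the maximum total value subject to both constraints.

Feasible sets respecting both limits:
- Q10+Q5+Q9: time 20, effort 7, value 77
- Q5+Q9: time 16, effort 5, value 64
- Q1+Q5: time 13, effort 7, value 60
- Q10+Q9: time 12, effort 5, value 53
Best: 77 marks.

77 marks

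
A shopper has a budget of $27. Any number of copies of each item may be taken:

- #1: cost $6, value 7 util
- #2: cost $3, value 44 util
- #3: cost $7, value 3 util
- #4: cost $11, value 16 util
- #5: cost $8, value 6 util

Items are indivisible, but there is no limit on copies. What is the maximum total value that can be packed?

396 util

Best value-per-unit is #2 at 44/3, and filling with it alone uses cost 9×3=27. No mix of the others beats 9×44 = 396.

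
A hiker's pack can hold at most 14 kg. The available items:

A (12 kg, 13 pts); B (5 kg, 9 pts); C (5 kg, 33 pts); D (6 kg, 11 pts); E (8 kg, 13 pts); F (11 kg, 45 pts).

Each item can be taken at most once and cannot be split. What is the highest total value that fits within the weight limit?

46 pts

Check high-value combinations within 14 kg:
- C+E: weight 5+8=13, value 33+13=46
- F: weight 11, value 45
- C+D: weight 5+6=11, value 33+11=44
- B+C: weight 5+5=10, value 9+33=42
- C: weight 5, value 33
Best: 46 pts.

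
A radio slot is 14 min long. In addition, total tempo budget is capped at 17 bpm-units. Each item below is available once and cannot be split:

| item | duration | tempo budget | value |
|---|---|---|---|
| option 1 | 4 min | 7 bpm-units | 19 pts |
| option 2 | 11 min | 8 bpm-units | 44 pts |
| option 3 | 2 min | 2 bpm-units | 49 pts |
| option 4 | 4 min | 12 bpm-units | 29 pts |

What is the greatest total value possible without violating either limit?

Feasible sets respecting both limits:
- option 2+option 3: duration 13, tempo budget 10, value 93
- option 3+option 4: duration 6, tempo budget 14, value 78
- option 1+option 3: duration 6, tempo budget 9, value 68
- option 3: duration 2, tempo budget 2, value 49
Best: 93 pts.

93 pts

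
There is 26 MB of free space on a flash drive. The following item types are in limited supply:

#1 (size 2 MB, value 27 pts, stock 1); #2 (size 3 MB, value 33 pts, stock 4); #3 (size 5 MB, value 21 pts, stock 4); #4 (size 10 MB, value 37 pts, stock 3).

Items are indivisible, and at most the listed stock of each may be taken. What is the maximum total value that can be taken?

201 pts

Best selections within size 26 and stock limits:
- 1×#1 + 4×#2 + 2×#3: size 24, value 201
- 1×#1 + 4×#2 + 1×#4: size 24, value 196
Best: 201 pts.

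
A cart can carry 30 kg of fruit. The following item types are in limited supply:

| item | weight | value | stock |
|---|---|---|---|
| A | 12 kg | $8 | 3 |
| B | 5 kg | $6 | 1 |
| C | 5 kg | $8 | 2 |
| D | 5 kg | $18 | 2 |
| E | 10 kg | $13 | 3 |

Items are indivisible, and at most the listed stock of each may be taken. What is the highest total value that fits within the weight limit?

$65

Top feasible selections:
- 2×C + 2×D + 1×E: weight 30, value 65
- 1×B + 1×C + 2×D + 1×E: weight 30, value 63
- 2×D + 2×E: weight 30, value 62
- 1×B + 2×C + 2×D: weight 25, value 58
Best: $65.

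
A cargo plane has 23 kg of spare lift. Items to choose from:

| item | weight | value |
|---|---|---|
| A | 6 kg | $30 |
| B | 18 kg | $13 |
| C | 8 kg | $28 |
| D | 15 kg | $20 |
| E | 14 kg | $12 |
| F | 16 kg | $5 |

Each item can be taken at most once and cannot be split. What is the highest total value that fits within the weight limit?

$58

Check high-value combinations within 23 kg:
- A+C: weight 6+8=14, value 30+28=58
- A+D: weight 6+15=21, value 30+20=50
- C+D: weight 8+15=23, value 28+20=48
- A+E: weight 6+14=20, value 30+12=42
Best: $58.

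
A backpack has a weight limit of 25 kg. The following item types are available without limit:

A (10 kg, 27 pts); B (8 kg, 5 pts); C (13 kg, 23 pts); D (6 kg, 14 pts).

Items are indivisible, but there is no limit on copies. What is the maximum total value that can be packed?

Best value-per-unit is A at 27/10; filling with it alone gives 2×27 = 54.
Optimal mix: 4×D → weight 24, value 56.

56 pts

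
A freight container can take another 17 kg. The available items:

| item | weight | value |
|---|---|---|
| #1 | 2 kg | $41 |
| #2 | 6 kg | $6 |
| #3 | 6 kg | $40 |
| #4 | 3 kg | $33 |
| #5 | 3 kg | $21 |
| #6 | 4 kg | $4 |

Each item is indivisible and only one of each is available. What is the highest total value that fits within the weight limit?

Check high-value combinations within 17 kg:
- #1+#3+#4+#5: weight 2+6+3+3=14, value 41+40+33+21=135
- #1+#2+#3+#4: weight 2+6+6+3=17, value 41+6+40+33=120
- #1+#3+#4+#6: weight 2+6+3+4=15, value 41+40+33+4=118
- #1+#3+#4: weight 2+6+3=11, value 41+40+33=114
- #1+#2+#3+#5: weight 2+6+6+3=17, value 41+6+40+21=108
Best: $135.

$135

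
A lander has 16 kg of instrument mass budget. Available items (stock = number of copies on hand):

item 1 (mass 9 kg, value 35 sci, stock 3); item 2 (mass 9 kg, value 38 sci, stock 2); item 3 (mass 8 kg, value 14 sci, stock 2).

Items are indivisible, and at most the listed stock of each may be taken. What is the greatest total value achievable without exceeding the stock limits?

38 sci

Best selections within mass 16 and stock limits:
- 1×item 2: mass 9, value 38
- 1×item 1: mass 9, value 35
Best: 38 sci.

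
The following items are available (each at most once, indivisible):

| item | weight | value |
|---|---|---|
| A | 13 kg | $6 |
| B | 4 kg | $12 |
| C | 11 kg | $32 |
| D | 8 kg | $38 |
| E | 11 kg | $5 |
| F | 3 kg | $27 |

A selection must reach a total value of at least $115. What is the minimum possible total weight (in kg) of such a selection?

39

Subsets with value ≥ 115, sorted by total weight:
- A+B+C+D+F: weight 39, value 115
- A+B+C+D+E+F: weight 50, value 120
Minimum weight: 39 kg.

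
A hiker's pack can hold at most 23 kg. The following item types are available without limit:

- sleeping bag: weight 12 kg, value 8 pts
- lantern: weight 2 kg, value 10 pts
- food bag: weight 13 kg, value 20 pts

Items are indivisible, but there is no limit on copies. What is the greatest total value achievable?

110 pts

Best value-per-unit is lantern at 10/2, and filling with it alone uses weight 11×2=22. No mix of the others beats 11×10 = 110.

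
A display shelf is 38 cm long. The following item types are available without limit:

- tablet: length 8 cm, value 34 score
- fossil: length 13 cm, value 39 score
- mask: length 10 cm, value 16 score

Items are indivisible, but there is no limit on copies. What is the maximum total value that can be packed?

141 score

Best value-per-unit is tablet at 34/8; filling with it alone gives 4×34 = 136.
Optimal mix: 3×tablet + 1×fossil → length 37, value 141.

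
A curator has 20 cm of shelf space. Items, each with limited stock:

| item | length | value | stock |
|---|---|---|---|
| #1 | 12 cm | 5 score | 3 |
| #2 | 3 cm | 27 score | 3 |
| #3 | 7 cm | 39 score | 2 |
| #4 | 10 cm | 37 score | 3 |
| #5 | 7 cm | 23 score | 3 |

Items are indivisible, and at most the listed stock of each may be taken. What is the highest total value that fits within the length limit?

Best selections within length 20 and stock limits:
- 2×#2 + 2×#3: length 20, value 132
- 3×#2 + 1×#3: length 16, value 120
Best: 132 score.

132 score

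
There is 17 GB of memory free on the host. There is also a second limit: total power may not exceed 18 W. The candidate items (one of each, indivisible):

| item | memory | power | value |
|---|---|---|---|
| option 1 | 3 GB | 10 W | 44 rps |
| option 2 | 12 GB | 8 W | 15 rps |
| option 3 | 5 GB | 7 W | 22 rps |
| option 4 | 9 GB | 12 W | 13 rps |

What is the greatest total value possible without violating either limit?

66 rps

Feasible sets respecting both limits:
- option 1+option 3: memory 8, power 17, value 66
- option 1+option 2: memory 15, power 18, value 59
- option 1: memory 3, power 10, value 44
Best: 66 rps.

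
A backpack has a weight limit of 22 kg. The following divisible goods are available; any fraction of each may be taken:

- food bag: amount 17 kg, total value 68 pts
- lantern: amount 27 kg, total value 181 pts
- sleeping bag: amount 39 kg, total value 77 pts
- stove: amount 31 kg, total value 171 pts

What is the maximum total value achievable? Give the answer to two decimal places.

147.48

Take in order of value per unit:
- lantern (181/27 per unit): 22 of 27 → value 22×181/27 = 147.4815, running total 147.48
Total 147.48.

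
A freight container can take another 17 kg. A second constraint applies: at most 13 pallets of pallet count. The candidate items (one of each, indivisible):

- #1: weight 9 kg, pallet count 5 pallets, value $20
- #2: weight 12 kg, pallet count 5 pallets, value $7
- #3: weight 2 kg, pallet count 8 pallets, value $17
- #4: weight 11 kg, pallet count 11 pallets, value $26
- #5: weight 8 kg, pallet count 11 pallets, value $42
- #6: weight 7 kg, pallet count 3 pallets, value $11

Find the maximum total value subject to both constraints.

$42

Feasible sets respecting both limits:
- #5: weight 8, pallet count 11, value 42
- #1+#3: weight 11, pallet count 13, value 37
- #1+#6: weight 16, pallet count 8, value 31
- #3+#6: weight 9, pallet count 11, value 28
Best: $42.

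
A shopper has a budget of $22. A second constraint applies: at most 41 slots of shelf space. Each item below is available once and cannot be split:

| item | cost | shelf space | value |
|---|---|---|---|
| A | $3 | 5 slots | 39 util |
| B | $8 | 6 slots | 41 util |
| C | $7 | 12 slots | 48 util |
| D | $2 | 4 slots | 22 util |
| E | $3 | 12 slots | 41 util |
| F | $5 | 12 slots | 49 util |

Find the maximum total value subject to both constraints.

192 util

Feasible sets respecting both limits:
- A+B+D+E+F: cost 21, shelf space 39, value 192
- A+C+E+F: cost 18, shelf space 41, value 177
- A+B+E+F: cost 19, shelf space 35, value 170
- A+B+C+E: cost 21, shelf space 35, value 169
Best: 192 util.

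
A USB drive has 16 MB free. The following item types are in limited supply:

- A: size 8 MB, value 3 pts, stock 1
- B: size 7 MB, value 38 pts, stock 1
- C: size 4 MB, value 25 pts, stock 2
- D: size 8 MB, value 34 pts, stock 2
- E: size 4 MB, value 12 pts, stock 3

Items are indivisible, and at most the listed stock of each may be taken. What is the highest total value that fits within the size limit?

Best selections within size 16 and stock limits:
- 1×B + 2×C: size 15, value 88
- 2×C + 1×D: size 16, value 84
- 1×B + 1×C + 1×E: size 15, value 75
Best: 88 pts.

88 pts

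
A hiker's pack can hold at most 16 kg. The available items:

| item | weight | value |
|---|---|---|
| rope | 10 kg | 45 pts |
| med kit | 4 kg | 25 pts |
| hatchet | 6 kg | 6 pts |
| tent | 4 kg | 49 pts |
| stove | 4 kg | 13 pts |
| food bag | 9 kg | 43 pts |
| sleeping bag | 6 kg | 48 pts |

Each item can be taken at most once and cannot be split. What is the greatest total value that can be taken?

122 pts

This is a 0/1 knapsack; check combinations near the capacity.
- med kit+tent+sleeping bag: weight 4+4+6=14, value 25+49+48=122
- tent+stove+sleeping bag: weight 4+4+6=14, value 49+13+48=110
- hatchet+tent+sleeping bag: weight 6+4+6=16, value 6+49+48=103
- tent+sleeping bag: weight 4+6=10, value 49+48=97
- rope+tent: weight 10+4=14, value 45+49=94
Best: 122 pts.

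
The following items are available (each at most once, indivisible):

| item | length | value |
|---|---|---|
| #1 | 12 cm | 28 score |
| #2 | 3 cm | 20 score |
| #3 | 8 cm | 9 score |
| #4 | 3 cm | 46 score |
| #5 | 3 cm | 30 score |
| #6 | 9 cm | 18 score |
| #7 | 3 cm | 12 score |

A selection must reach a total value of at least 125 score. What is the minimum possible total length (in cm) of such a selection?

21

Subsets with value ≥ 125, sorted by total length:
- #2+#4+#5+#6+#7: length 21, value 126
- #1+#2+#4+#5+#7: length 24, value 136
- #2+#3+#4+#5+#6+#7: length 29, value 135
- #1+#2+#3+#4+#5: length 29, value 133
Minimum length: 21 cm.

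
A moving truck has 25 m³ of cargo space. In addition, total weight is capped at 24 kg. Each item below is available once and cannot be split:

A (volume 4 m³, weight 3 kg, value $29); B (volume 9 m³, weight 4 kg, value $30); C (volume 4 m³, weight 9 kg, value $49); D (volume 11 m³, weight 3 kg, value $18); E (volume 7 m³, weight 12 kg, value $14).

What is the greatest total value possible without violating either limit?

Feasible sets respecting both limits:
- A+B+C: volume 17, weight 16, value 108
- B+C+D: volume 24, weight 16, value 97
- A+C+D: volume 19, weight 15, value 96
Best: $108.

$108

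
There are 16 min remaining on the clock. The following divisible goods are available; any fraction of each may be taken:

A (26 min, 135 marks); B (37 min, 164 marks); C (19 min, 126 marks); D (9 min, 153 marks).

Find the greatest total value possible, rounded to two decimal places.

199.42

Take in order of value per unit:
- D (153/9 per unit): all 9 → value 153, running total 153.00
- C (126/19 per unit): 7 of 19 → value 7×126/19 = 46.4211, running total 199.42
Total 199.42.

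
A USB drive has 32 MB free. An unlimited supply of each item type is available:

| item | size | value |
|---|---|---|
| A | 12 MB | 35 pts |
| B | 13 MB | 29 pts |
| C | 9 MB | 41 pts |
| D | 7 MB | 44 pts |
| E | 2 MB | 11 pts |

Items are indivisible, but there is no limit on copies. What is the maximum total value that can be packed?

198 pts

Best value-per-unit is D at 44/7; filling with it alone gives 4×44 = 176.
Optimal mix: 4×D + 2×E → size 32, value 198.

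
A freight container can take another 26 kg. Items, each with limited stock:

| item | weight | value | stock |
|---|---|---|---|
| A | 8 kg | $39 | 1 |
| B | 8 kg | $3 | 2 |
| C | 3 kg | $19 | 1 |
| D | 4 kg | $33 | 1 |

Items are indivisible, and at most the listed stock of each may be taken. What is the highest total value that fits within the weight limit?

Best selections within weight 26 and stock limits:
- 1×A + 1×B + 1×C + 1×D: weight 23, value 94
- 1×A + 1×C + 1×D: weight 15, value 91
Best: $94.

$94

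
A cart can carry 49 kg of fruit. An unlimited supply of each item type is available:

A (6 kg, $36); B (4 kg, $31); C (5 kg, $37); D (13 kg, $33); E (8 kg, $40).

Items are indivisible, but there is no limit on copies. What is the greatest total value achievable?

Best value-per-unit is B at 31/4; filling with it alone gives 12×31 = 372.
Optimal mix: 11×B + 1×C → weight 49, value 378.

$378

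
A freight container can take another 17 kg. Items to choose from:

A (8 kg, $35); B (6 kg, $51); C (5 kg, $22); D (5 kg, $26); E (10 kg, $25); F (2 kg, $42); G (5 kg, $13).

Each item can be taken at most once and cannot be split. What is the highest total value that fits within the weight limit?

$128

This is a 0/1 knapsack; check combinations near the capacity.
- A+B+F: weight 8+6+2=16, value 35+51+42=128
- B+D+F: weight 6+5+2=13, value 51+26+42=119
- B+C+F: weight 6+5+2=13, value 51+22+42=115
- B+F+G: weight 6+2+5=13, value 51+42+13=106
- A+D+F: weight 8+5+2=15, value 35+26+42=103
Best: $128.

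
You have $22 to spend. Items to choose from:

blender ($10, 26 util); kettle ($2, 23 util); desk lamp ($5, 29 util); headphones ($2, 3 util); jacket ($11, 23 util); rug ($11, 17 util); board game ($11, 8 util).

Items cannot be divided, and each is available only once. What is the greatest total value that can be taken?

This is a 0/1 knapsack; check combinations near the capacity.
- blender+kettle+desk lamp+headphones: cost 10+2+5+2=19, value 26+23+29+3=81
- blender+kettle+desk lamp: cost 10+2+5=17, value 26+23+29=78
- kettle+desk lamp+headphones+jacket: cost 2+5+2+11=20, value 23+29+3+23=78
- kettle+desk lamp+jacket: cost 2+5+11=18, value 23+29+23=75
Best: 81 util.

81 util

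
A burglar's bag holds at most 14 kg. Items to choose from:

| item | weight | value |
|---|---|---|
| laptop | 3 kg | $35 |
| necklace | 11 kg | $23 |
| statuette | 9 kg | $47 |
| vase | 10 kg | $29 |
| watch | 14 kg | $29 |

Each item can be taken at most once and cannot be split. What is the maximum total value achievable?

$82

This is a 0/1 knapsack; check combinations near the capacity.
- laptop+statuette: weight 3+9=12, value 35+47=82
- laptop+vase: weight 3+10=13, value 35+29=64
- laptop+necklace: weight 3+11=14, value 35+23=58
- statuette: weight 9, value 47
Best: $82.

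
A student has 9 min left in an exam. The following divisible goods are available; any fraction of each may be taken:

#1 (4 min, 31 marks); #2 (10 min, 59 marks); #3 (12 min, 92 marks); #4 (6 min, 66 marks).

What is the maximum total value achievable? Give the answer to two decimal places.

Take in order of value per unit:
- #4 (66/6 per unit): all 6 → value 66, running total 66.00
- #1 (31/4 per unit): 3 of 4 → value 3×31/4 = 23.2500, running total 89.25
Total 89.25.

89.25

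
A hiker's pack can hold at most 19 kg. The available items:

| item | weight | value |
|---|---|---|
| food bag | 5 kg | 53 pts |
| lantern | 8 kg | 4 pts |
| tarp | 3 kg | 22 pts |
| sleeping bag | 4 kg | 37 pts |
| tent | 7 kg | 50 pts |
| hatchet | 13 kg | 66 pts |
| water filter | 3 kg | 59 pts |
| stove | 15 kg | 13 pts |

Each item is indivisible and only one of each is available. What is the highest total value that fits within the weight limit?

This is a 0/1 knapsack; check combinations near the capacity.
- food bag+sleeping bag+tent+water filter: weight 5+4+7+3=19, value 53+37+50+59=199
- food bag+tarp+tent+water filter: weight 5+3+7+3=18, value 53+22+50+59=184
- food bag+tarp+sleeping bag+water filter: weight 5+3+4+3=15, value 53+22+37+59=171
- tarp+sleeping bag+tent+water filter: weight 3+4+7+3=17, value 22+37+50+59=168
- food bag+tent+water filter: weight 5+7+3=15, value 53+50+59=162
Best: 199 pts.

199 pts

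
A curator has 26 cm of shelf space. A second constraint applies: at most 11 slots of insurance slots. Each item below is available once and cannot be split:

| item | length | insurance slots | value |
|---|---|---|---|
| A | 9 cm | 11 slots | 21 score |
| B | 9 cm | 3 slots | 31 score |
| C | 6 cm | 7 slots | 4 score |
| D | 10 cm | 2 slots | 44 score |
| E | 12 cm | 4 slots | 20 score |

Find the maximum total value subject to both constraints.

Feasible sets respecting both limits:
- B+D: length 19, insurance slots 5, value 75
- D+E: length 22, insurance slots 6, value 64
- B+E: length 21, insurance slots 7, value 51
Best: 75 score.

75 score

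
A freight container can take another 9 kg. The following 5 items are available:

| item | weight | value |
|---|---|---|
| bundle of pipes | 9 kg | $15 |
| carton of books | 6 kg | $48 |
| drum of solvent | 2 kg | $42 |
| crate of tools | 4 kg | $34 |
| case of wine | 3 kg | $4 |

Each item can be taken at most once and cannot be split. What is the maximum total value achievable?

$90

Check high-value combinations within 9 kg:
- carton of books+drum of solvent: weight 6+2=8, value 48+42=90
- drum of solvent+crate of tools+case of wine: weight 2+4+3=9, value 42+34+4=80
- drum of solvent+crate of tools: weight 2+4=6, value 42+34=76
- carton of books+case of wine: weight 6+3=9, value 48+4=52
Best: $90.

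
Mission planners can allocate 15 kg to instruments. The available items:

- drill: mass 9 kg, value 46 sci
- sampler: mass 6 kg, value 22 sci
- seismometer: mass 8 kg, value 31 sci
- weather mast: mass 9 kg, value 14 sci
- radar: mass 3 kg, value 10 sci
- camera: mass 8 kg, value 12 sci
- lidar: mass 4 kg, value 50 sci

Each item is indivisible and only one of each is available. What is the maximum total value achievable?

Check high-value combinations within 15 kg:
- drill+lidar: mass 9+4=13, value 46+50=96
- seismometer+radar+lidar: mass 8+3+4=15, value 31+10+50=91
- sampler+radar+lidar: mass 6+3+4=13, value 22+10+50=82
- seismometer+lidar: mass 8+4=12, value 31+50=81
- sampler+lidar: mass 6+4=10, value 22+50=72
Best: 96 sci.

96 sci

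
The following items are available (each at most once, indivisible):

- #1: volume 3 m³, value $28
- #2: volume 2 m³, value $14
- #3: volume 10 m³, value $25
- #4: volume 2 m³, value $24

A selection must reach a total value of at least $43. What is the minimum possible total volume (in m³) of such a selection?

5

Subsets with value ≥ 43, sorted by total volume:
- #1+#4: volume 5, value 52
- #1+#2+#4: volume 7, value 66
- #3+#4: volume 12, value 49
Minimum volume: 5 m³.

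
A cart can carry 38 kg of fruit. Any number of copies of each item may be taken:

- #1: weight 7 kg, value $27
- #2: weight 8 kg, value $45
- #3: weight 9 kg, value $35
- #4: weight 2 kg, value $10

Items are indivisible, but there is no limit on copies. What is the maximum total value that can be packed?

$210

Best value-per-unit is #2 at 45/8; filling with it alone gives 4×45 = 180.
Optimal mix: 4×#2 + 3×#4 → weight 38, value 210.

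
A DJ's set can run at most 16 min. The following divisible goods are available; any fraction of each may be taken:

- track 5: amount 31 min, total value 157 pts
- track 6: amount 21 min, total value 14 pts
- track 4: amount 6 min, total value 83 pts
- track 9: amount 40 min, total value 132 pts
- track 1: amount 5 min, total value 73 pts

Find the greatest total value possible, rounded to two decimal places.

181.32

Take in order of value per unit:
- track 1 (73/5 per unit): all 5 → value 73, running total 73.00
- track 4 (83/6 per unit): all 6 → value 83, running total 156.00
- track 5 (157/31 per unit): 5 of 31 → value 5×157/31 = 25.3226, running total 181.32
Total 181.32.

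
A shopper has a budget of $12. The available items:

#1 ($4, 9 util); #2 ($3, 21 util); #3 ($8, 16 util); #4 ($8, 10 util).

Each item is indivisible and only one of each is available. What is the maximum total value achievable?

37 util

This is a 0/1 knapsack; check combinations near the capacity.
- #2+#3: cost 3+8=11, value 21+16=37
- #2+#4: cost 3+8=11, value 21+10=31
- #1+#2: cost 4+3=7, value 9+21=30
- #1+#3: cost 4+8=12, value 9+16=25
- #2: cost 3, value 21
Best: 37 util.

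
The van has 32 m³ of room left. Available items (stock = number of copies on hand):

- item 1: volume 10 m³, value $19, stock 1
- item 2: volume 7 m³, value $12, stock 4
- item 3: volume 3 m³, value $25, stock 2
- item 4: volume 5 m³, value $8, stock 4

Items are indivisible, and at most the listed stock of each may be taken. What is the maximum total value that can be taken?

$94

Top feasible selections:
- 3×item 2 + 2×item 3 + 1×item 4: volume 32, value 94
- 1×item 1 + 2×item 2 + 2×item 3: volume 30, value 93
Best: $94.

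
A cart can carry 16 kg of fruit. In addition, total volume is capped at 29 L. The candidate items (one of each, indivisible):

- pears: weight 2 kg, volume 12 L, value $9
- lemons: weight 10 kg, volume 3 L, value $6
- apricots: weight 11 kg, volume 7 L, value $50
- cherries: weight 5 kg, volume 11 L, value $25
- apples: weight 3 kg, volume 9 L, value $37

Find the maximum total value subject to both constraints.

$96

Feasible sets respecting both limits:
- pears+apricots+apples: weight 16, volume 28, value 96
- apricots+apples: weight 14, volume 16, value 87
- apricots+cherries: weight 16, volume 18, value 75
- cherries+apples: weight 8, volume 20, value 62
Best: $96.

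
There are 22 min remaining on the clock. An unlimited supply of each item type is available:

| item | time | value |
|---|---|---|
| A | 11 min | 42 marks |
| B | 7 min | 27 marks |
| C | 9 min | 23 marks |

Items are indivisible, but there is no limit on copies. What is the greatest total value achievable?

Best value-per-unit is B at 27/7; filling with it alone gives 3×27 = 81.
Optimal mix: 2×A → time 22, value 84.

84 marks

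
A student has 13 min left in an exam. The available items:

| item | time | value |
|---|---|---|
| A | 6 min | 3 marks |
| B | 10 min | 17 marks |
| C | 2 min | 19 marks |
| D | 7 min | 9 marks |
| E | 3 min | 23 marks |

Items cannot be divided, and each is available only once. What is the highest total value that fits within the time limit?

This is a 0/1 knapsack; check combinations near the capacity.
- C+D+E: time 2+7+3=12, value 19+9+23=51
- A+C+E: time 6+2+3=11, value 3+19+23=45
- C+E: time 2+3=5, value 19+23=42
- B+E: time 10+3=13, value 17+23=40
- B+C: time 10+2=12, value 17+19=36
Best: 51 marks.

51 marks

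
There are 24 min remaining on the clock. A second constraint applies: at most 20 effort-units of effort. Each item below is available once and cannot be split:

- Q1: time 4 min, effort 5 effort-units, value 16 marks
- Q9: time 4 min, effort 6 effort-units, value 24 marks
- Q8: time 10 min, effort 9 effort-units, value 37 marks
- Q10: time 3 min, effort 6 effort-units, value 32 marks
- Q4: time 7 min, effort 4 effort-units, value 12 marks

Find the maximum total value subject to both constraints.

Feasible sets respecting both limits:
- Q1+Q8+Q10: time 17, effort 20, value 85
- Q8+Q10+Q4: time 20, effort 19, value 81
- Q1+Q9+Q8: time 18, effort 20, value 77
Best: 85 marks.

85 marks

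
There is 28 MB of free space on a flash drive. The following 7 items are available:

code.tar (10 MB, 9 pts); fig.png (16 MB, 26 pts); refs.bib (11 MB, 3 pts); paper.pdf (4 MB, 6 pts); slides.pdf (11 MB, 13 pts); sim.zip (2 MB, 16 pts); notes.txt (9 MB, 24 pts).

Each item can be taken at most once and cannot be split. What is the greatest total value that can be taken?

66 pts

Check high-value combinations within 28 MB:
- fig.png+sim.zip+notes.txt: size 16+2+9=27, value 26+16+24=66
- paper.pdf+slides.pdf+sim.zip+notes.txt: size 4+11+2+9=26, value 6+13+16+24=59
- code.tar+paper.pdf+sim.zip+notes.txt: size 10+4+2+9=25, value 9+6+16+24=55
- slides.pdf+sim.zip+notes.txt: size 11+2+9=22, value 13+16+24=53
Best: 66 pts.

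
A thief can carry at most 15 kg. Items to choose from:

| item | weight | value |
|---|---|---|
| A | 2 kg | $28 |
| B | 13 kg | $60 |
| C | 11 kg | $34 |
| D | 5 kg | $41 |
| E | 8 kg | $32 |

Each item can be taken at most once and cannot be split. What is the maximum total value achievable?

$101

This is a 0/1 knapsack; check combinations near the capacity.
- A+D+E: weight 2+5+8=15, value 28+41+32=101
- A+B: weight 2+13=15, value 28+60=88
- D+E: weight 5+8=13, value 41+32=73
Best: $101.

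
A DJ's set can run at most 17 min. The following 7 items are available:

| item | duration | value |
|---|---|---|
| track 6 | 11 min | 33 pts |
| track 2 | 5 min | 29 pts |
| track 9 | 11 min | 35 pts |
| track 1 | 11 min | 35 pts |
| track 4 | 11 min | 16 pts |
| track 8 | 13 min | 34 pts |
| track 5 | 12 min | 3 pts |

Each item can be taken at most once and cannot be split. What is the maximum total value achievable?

Check high-value combinations within 17 min:
- track 2+track 9: duration 5+11=16, value 29+35=64
- track 2+track 1: duration 5+11=16, value 29+35=64
- track 6+track 2: duration 11+5=16, value 33+29=62
Best: 64 pts.

64 pts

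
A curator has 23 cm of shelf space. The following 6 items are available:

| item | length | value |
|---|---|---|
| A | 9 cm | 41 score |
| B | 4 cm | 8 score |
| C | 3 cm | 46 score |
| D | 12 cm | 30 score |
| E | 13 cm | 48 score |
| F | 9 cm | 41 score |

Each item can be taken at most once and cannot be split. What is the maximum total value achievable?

128 score

This is a 0/1 knapsack; check combinations near the capacity.
- A+C+F: length 9+3+9=21, value 41+46+41=128
- B+C+E: length 4+3+13=20, value 8+46+48=102
- A+B+C: length 9+4+3=16, value 41+8+46=95
Best: 128 score.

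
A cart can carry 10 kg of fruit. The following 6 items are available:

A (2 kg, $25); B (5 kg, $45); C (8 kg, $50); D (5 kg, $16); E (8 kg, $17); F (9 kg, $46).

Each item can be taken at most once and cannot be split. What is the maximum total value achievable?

Check high-value combinations within 10 kg:
- A+C: weight 2+8=10, value 25+50=75
- A+B: weight 2+5=7, value 25+45=70
- B+D: weight 5+5=10, value 45+16=61
Best: $75.

$75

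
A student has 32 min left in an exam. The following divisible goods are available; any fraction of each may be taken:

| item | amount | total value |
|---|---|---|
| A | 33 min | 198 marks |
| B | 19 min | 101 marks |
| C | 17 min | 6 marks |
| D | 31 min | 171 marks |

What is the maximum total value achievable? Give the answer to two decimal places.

192.00

Take in order of value per unit:
- A (198/33 per unit): 32 of 33 → value 32×198/33 = 192.0000, running total 192.00
Total 192.00.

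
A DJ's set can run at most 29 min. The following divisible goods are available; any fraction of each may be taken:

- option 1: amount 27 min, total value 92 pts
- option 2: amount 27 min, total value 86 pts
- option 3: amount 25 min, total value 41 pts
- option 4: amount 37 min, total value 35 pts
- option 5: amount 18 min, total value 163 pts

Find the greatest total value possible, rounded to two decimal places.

200.48

Take in order of value per unit:
- option 5 (163/18 per unit): all 18 → value 163, running total 163.00
- option 1 (92/27 per unit): 11 of 27 → value 11×92/27 = 37.4815, running total 200.48
Total 200.48.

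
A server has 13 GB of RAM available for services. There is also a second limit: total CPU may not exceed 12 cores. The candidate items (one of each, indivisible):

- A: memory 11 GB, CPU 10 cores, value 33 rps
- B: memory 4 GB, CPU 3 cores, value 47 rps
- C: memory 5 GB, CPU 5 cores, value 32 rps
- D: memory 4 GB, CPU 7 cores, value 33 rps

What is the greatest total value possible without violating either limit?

Feasible sets respecting both limits:
- B+D: memory 8, CPU 10, value 80
- B+C: memory 9, CPU 8, value 79
- C+D: memory 9, CPU 12, value 65
Best: 80 rps.

80 rps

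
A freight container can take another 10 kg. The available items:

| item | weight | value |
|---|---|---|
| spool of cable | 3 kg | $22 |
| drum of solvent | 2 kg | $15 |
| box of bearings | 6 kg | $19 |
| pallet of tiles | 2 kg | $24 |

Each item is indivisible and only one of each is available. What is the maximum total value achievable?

This is a 0/1 knapsack; check combinations near the capacity.
- spool of cable+drum of solvent+pallet of tiles: weight 3+2+2=7, value 22+15+24=61
- drum of solvent+box of bearings+pallet of tiles: weight 2+6+2=10, value 15+19+24=58
- spool of cable+pallet of tiles: weight 3+2=5, value 22+24=46
- box of bearings+pallet of tiles: weight 6+2=8, value 19+24=43
- spool of cable+box of bearings: weight 3+6=9, value 22+19=41
Best: $61.

$61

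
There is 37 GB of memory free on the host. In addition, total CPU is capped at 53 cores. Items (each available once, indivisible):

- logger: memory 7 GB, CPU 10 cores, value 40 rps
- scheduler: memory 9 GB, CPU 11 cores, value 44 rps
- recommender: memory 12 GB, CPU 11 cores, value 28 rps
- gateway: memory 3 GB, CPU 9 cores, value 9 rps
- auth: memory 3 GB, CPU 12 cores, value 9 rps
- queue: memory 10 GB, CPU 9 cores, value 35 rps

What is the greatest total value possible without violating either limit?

Feasible sets respecting both limits:
- logger+scheduler+gateway+auth+queue: memory 32, CPU 51, value 137
- logger+scheduler+recommender+gateway+auth: memory 34, CPU 53, value 130
- logger+scheduler+gateway+queue: memory 29, CPU 39, value 128
Best: 137 rps.

137 rps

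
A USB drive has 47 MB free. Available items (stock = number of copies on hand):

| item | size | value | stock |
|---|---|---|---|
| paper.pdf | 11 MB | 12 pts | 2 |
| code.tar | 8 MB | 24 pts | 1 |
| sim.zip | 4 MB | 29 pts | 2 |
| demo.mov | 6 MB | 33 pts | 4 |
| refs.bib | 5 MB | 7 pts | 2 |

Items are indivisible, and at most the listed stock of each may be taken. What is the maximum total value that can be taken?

Top feasible selections:
- 1×code.tar + 2×sim.zip + 4×demo.mov + 1×refs.bib: size 45, value 221
- 1×code.tar + 2×sim.zip + 4×demo.mov: size 40, value 214
Best: 221 pts.

221 pts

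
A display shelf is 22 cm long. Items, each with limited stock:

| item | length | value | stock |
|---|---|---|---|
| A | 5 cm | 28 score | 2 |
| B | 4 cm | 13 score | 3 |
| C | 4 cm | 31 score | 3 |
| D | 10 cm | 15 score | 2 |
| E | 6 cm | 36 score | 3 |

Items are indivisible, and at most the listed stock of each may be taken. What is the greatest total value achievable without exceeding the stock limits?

149 score

Best selections within length 22 and stock limits:
- 2×A + 3×C: length 22, value 149
- 1×B + 3×C + 1×E: length 22, value 142
- 1×C + 3×E: length 22, value 139
Best: 149 score.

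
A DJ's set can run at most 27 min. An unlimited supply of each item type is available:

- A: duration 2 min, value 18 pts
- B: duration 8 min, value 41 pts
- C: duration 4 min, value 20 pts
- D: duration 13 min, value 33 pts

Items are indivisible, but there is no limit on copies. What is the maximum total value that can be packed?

234 pts

Best value-per-unit is A at 18/2, and filling with it alone uses duration 13×2=26. No mix of the others beats 13×18 = 234.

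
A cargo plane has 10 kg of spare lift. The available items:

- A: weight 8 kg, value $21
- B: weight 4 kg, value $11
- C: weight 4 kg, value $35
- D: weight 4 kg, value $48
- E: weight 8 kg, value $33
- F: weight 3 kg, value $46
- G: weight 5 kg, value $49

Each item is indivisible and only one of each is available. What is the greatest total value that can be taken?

Check high-value combinations within 10 kg:
- D+G: weight 4+5=9, value 48+49=97
- F+G: weight 3+5=8, value 46+49=95
- D+F: weight 4+3=7, value 48+46=94
- C+G: weight 4+5=9, value 35+49=84
- C+D: weight 4+4=8, value 35+48=83
Best: $97.

$97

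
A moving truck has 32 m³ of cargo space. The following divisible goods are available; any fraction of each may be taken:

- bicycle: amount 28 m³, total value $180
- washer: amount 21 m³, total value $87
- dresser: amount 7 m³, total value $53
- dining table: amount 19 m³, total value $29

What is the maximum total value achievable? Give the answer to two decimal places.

213.71

Take in order of value per unit:
- dresser (53/7 per unit): all 7 → value 53, running total 53.00
- bicycle (180/28 per unit): 25 of 28 → value 25×180/28 = 160.7143, running total 213.71
Total 213.71.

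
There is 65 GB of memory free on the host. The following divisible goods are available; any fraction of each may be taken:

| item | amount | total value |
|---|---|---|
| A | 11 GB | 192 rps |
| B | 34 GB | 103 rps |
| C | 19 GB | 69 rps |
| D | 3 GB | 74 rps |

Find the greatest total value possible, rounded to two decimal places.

Take in order of value per unit:
- D (74/3 per unit): all 3 → value 74, running total 74.00
- A (192/11 per unit): all 11 → value 192, running total 266.00
- C (69/19 per unit): all 19 → value 69, running total 335.00
- B (103/34 per unit): 32 of 34 → value 32×103/34 = 96.9412, running total 431.94
Total 431.94.

431.94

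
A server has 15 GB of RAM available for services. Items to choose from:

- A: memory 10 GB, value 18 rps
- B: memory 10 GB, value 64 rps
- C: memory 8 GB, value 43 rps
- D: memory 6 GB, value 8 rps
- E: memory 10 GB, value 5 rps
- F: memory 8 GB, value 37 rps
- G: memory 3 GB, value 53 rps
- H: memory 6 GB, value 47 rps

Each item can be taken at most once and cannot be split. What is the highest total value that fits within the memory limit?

117 rps

Check high-value combinations within 15 GB:
- B+G: memory 10+3=13, value 64+53=117
- D+G+H: memory 6+3+6=15, value 8+53+47=108
- G+H: memory 3+6=9, value 53+47=100
- C+G: memory 8+3=11, value 43+53=96
Best: 117 rps.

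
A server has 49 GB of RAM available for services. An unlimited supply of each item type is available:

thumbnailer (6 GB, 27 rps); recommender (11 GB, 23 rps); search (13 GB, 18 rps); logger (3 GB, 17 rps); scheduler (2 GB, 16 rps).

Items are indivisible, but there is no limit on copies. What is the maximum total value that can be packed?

Best value-per-unit is scheduler at 16/2; filling with it alone gives 24×16 = 384.
Optimal mix: 1×logger + 23×scheduler → memory 49, value 385.

385 rps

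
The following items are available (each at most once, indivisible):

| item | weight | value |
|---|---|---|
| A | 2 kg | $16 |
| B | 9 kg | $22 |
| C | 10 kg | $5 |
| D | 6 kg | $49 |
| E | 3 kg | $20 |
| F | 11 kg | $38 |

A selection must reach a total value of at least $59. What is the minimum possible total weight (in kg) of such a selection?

Subsets with value ≥ 59, sorted by total weight:
- A+D: weight 8, value 65
- D+E: weight 9, value 69
- A+D+E: weight 11, value 85
- B+D: weight 15, value 71
Minimum weight: 8 kg.

8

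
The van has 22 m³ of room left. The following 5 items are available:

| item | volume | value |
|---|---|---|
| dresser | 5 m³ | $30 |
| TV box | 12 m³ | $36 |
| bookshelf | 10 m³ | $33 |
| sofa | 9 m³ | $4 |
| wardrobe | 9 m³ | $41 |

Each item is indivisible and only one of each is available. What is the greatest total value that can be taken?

Check high-value combinations within 22 m³:
- TV box+wardrobe: volume 12+9=21, value 36+41=77
- bookshelf+wardrobe: volume 10+9=19, value 33+41=74
- dresser+wardrobe: volume 5+9=14, value 30+41=71
- TV box+bookshelf: volume 12+10=22, value 36+33=69
Best: $77.

$77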